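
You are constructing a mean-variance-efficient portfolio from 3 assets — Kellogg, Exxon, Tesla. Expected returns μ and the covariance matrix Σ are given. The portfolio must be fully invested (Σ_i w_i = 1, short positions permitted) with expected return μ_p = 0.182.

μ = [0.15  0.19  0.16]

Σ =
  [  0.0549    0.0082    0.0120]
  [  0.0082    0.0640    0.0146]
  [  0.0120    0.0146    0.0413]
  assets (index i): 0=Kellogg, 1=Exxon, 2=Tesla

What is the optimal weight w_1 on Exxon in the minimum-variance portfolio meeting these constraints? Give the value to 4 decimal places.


x=Σ⁻¹μ = [1.8483  2.1435  2.5793]
y=Σ⁻¹𝟙 = [13.0204  10.1116  16.8553]
a=μᵀx=1.097203  b=𝟙ᵀx=6.571126  c=𝟙ᵀy=39.987380  D=ac−b²=0.694588
λ₁=(c·0.182−b)/D = (39.987380·0.182−6.571126)/0.694588 = 1.017261
λ₂=(a−b·0.182)/D = (1.097203−6.571126·0.182)/0.694588 = -0.142159
w* = 1.017261·x + -0.142159·y:
  w_0 = 1.017261·1.8483 + -0.142159·13.0204 = 0.0292  (Kellogg)
  w_1 = 1.017261·2.1435 + -0.142159·10.1116 = 0.7431  (Exxon)
  w_2 = 1.017261·2.5793 + -0.142159·16.8553 = 0.2277  (Tesla)
Σw_i=1.0000  μᵀw=0.1820
σ²=wᵀΣw=λ₁·μ_p+λ₂ = 1.017261·0.182 + -0.142159 = 0.042983 ≈ 0.0430

0.7431


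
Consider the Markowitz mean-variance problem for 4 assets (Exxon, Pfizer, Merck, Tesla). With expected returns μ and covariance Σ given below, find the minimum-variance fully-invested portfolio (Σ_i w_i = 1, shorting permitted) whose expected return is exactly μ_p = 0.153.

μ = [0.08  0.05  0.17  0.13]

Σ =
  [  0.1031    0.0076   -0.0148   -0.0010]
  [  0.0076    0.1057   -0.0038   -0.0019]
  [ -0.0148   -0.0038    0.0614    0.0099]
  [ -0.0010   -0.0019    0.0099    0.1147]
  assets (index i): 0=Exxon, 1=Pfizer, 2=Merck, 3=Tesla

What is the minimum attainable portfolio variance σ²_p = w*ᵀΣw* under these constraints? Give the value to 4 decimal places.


x=Σ⁻¹μ = [1.1686  0.5108  2.9372  0.8985]
y=Σ⁻¹𝟙 = [11.7337  9.4151  18.5078  7.3792]
a=μᵀx=0.735154  b=𝟙ᵀx=5.515077  c=𝟙ᵀy=47.035792  D=ac−b²=4.162473
λ₁=(c·0.153−b)/D = (47.035792·0.153−5.515077)/4.162473 = 0.403942
λ₂=(a−b·0.153)/D = (0.735154−5.515077·0.153)/4.162473 = -0.026103
w* = 0.403942·x + -0.026103·y:
  w_0 = 0.403942·1.1686 + -0.026103·11.7337 = 0.1658  (Exxon)
  w_1 = 0.403942·0.5108 + -0.026103·9.4151 = -0.0394  (Pfizer)
  w_2 = 0.403942·2.9372 + -0.026103·18.5078 = 0.7033  (Merck)
  w_3 = 0.403942·0.8985 + -0.026103·7.3792 = 0.1703  (Tesla)
Σw_i=1.0000  μᵀw=0.1530
σ²=wᵀΣw=λ₁·μ_p+λ₂ = 0.403942·0.153 + -0.026103 = 0.035700 ≈ 0.0357

0.0357


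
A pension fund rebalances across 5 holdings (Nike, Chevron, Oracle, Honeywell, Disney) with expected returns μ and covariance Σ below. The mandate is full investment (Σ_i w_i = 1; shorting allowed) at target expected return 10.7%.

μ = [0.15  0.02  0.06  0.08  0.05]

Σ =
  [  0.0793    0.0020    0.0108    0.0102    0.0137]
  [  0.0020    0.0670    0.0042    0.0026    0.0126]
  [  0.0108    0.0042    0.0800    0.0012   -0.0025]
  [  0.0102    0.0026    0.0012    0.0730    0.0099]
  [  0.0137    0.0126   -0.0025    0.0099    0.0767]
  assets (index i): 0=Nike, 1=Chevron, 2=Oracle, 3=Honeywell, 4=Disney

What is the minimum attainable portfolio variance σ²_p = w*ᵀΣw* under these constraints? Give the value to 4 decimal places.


u=Σ⁻¹μ = [1.6715  0.1394  0.5123  0.8162  0.2418]
v=Σ⁻¹𝟙 = [7.9442  11.9651  10.9063  10.8152  8.6128]
a=μᵀu=0.361636  b=𝟙ᵀu=3.381156  c=𝟙ᵀv=50.243528  D=ac−b²=6.737671
λ₁=(c·0.107−b)/D = (50.243528·0.107−3.381156)/6.737671 = 0.296082
λ₂=(a−b·0.107)/D = (0.361636−3.381156·0.107)/6.737671 = -0.000022
w* = 0.296082·u + -0.000022·v:
  w_0 = 0.296082·1.6715 + -0.000022·7.9442 = 0.4947  (Nike)
  w_1 = 0.296082·0.1394 + -0.000022·11.9651 = 0.0410  (Chevron)
  w_2 = 0.296082·0.5123 + -0.000022·10.9063 = 0.1515  (Oracle)
  w_3 = 0.296082·0.8162 + -0.000022·10.8152 = 0.2414  (Honeywell)
  w_4 = 0.296082·0.2418 + -0.000022·8.6128 = 0.0714  (Disney)
Σw_i=1.0000  μᵀw=0.1070
σ²=wᵀΣw=λ₁·μ_p+λ₂ = 0.296082·0.107 + -0.000022 = 0.031659 ≈ 0.0317

0.0317


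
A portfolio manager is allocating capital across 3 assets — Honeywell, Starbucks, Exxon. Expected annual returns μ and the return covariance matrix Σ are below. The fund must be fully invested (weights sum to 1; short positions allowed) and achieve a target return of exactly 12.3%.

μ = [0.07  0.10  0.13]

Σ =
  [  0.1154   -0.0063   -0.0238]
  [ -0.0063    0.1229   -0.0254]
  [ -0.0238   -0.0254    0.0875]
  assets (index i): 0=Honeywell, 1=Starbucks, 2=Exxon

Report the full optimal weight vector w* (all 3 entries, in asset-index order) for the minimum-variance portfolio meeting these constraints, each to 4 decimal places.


p=Σ⁻¹μ = [1.1275  1.3212  2.1759]
q=Σ⁻¹𝟙 = [13.2152  12.6797  18.7038]
a=μᵀp=0.493906  b=𝟙ᵀp=4.624530  c=𝟙ᵀq=44.598712  D=ac−b²=0.641291
λ₁=(c·0.123−b)/D = (44.598712·0.123−4.624530)/0.641291 = 1.342778
λ₂=(a−b·0.123)/D = (0.493906−4.624530·0.123)/0.641291 = -0.116813
w* = 1.342778·p + -0.116813·q:
  w_0 = 1.342778·1.1275 + -0.116813·13.2152 = -0.0298  (Honeywell)
  w_1 = 1.342778·1.3212 + -0.116813·12.6797 = 0.2929  (Starbucks)
  w_2 = 1.342778·2.1759 + -0.116813·18.7038 = 0.7369  (Exxon)
Σw_i=1.0000  μᵀw=0.1230
σ²=wᵀΣw=λ₁·μ_p+λ₂ = 1.342778·0.123 + -0.116813 = 0.048349 ≈ 0.0483

-0.0298  0.2929  0.7369


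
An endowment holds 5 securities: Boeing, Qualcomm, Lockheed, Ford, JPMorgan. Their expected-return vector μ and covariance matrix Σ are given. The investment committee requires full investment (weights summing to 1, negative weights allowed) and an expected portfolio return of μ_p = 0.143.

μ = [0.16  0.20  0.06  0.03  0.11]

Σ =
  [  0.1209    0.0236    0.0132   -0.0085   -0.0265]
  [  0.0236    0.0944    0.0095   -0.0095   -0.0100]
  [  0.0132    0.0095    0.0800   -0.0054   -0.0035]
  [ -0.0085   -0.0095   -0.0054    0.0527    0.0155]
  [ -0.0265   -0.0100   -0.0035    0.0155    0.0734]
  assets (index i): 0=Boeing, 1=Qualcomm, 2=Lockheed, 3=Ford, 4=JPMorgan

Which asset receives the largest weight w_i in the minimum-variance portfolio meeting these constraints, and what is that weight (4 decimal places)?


JPMorgan (0.3446)

u=Σ⁻¹μ = [1.4026  2.0138  0.4126  0.5593  2.1810]
v=Σ⁻¹𝟙 = [9.5856  10.5507  11.6184  19.1954  15.0226]
a=μᵀu=0.908619  b=𝟙ᵀu=6.569298  c=𝟙ᵀv=65.972782  D=ac−b²=16.788431
λ₁=(c·0.143−b)/D = (65.972782·0.143−6.569298)/16.788431 = 0.170642
λ₂=(a−b·0.143)/D = (0.908619−6.569298·0.143)/16.788431 = -0.001834
w* = 0.170642·u + -0.001834·v:
  w_0 = 0.170642·1.4026 + -0.001834·9.5856 = 0.2218  (Boeing)
  w_1 = 0.170642·2.0138 + -0.001834·10.5507 = 0.3243  (Qualcomm)
  w_2 = 0.170642·0.4126 + -0.001834·11.6184 = 0.0491  (Lockheed)
  w_3 = 0.170642·0.5593 + -0.001834·19.1954 = 0.0602  (Ford)
  w_4 = 0.170642·2.1810 + -0.001834·15.0226 = 0.3446  (JPMorgan)
Σw_i=1.0000  μᵀw=0.1430
σ²=wᵀΣw=λ₁·μ_p+λ₂ = 0.170642·0.143 + -0.001834 = 0.022568 ≈ 0.0226


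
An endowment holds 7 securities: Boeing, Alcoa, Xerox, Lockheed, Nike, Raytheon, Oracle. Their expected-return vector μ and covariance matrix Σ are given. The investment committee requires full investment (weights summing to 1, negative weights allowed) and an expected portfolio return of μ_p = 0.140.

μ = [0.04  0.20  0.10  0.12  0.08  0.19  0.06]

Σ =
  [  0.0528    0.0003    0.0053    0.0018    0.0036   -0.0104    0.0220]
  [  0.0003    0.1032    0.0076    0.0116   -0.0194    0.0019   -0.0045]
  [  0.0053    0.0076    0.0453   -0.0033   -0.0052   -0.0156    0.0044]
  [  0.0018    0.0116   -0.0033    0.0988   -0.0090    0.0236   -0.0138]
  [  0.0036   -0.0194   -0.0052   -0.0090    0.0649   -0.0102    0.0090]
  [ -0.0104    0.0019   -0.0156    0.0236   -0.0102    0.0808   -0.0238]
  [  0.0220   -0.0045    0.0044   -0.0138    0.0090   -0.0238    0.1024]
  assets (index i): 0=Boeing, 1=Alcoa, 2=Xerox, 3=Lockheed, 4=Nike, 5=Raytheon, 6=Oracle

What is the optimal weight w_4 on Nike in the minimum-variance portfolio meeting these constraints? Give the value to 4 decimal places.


x=Σ⁻¹μ = [0.4438  2.0957  3.2247  0.6332  2.5692  3.4467  1.1047]
y=Σ⁻¹𝟙 = [14.4356  11.1224  28.8059  7.5198  23.5246  23.3371  10.2851]
a=μᵀx=1.762040  b=𝟙ᵀx=13.518013  c=𝟙ᵀy=119.030671  D=ac−b²=27.000072
λ₁=(c·0.140−b)/D = (119.030671·0.140−13.518013)/27.000072 = 0.116529
λ₂=(a−b·0.140)/D = (1.762040−13.518013·0.140)/27.000072 = -0.004833
w* = 0.116529·x + -0.004833·y:
  w_0 = 0.116529·0.4438 + -0.004833·14.4356 = -0.0180  (Boeing)
  w_1 = 0.116529·2.0957 + -0.004833·11.1224 = 0.1905  (Alcoa)
  w_2 = 0.116529·3.2247 + -0.004833·28.8059 = 0.2366  (Xerox)
  w_3 = 0.116529·0.6332 + -0.004833·7.5198 = 0.0374  (Lockheed)
  w_4 = 0.116529·2.5692 + -0.004833·23.5246 = 0.1857  (Nike)
  w_5 = 0.116529·3.4467 + -0.004833·23.3371 = 0.2889  (Raytheon)
  w_6 = 0.116529·1.1047 + -0.004833·10.2851 = 0.0790  (Oracle)
Σw_i=1.0000  μᵀw=0.1400
σ²=wᵀΣw=λ₁·μ_p+λ₂ = 0.116529·0.140 + -0.004833 = 0.011481 ≈ 0.0115

0.1857


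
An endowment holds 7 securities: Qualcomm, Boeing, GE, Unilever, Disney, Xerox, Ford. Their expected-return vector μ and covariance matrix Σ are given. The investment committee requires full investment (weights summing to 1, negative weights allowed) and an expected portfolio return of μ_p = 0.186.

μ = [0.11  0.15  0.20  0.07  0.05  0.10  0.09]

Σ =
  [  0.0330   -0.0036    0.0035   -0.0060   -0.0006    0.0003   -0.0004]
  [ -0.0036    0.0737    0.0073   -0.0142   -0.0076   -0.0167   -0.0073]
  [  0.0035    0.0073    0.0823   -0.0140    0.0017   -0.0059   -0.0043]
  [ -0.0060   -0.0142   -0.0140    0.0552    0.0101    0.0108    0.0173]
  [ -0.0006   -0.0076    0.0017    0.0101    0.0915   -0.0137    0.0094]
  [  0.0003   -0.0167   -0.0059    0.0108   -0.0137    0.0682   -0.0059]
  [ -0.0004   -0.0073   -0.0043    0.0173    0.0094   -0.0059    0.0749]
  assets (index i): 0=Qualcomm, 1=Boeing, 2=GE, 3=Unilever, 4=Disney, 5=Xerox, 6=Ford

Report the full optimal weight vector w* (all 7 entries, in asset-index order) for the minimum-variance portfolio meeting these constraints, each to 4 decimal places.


u=Σ⁻¹μ = [3.7964  3.1174  2.5751  2.1348  0.7700  2.3622  1.2699]
v=Σ⁻¹𝟙 = [35.7404  25.6293  14.0048  21.7346  12.7181  22.1415  11.9718]
a=μᵀu=1.938675  b=𝟙ᵀu=16.025731  c=𝟙ᵀv=143.940461  D=ac−b²=22.229682
λ₁=(c·0.186−b)/D = (143.940461·0.186−16.025731)/22.229682 = 0.483461
λ₂=(a−b·0.186)/D = (1.938675−16.025731·0.186)/22.229682 = -0.046879
w* = 0.483461·u + -0.046879·v:
  w_0 = 0.483461·3.7964 + -0.046879·35.7404 = 0.1599  (Qualcomm)
  w_1 = 0.483461·3.1174 + -0.046879·25.6293 = 0.3057  (Boeing)
  w_2 = 0.483461·2.5751 + -0.046879·14.0048 = 0.5884  (GE)
  w_3 = 0.483461·2.1348 + -0.046879·21.7346 = 0.0132  (Unilever)
  w_4 = 0.483461·0.7700 + -0.046879·12.7181 = -0.2239  (Disney)
  w_5 = 0.483461·2.3622 + -0.046879·22.1415 = 0.1040  (Xerox)
  w_6 = 0.483461·1.2699 + -0.046879·11.9718 = 0.0527  (Ford)
Σw_i=1.0000  μᵀw=0.1860
σ²=wᵀΣw=λ₁·μ_p+λ₂ = 0.483461·0.186 + -0.046879 = 0.043045 ≈ 0.0430

0.1599  0.3057  0.5884  0.0132  -0.2239  0.1040  0.0527


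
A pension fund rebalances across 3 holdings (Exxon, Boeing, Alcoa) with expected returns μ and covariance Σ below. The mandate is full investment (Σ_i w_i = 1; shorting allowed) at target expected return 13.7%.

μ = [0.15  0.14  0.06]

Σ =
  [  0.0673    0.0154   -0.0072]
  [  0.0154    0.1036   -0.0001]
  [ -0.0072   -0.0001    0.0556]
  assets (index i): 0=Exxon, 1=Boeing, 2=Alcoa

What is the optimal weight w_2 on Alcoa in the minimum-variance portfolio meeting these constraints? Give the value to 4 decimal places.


x=Σ⁻¹μ = [2.1373  1.0350  1.3578]
y=Σ⁻¹𝟙 = [15.3038  7.3969  19.9807]
a=μᵀx=0.546949  b=𝟙ᵀx=4.529985  c=𝟙ᵀy=42.681454  D=ac−b²=2.823824
λ₁=(c·0.137−b)/D = (42.681454·0.137−4.529985)/2.823824 = 0.466521
λ₂=(a−b·0.137)/D = (0.546949−4.529985·0.137)/2.823824 = -0.026085
w* = 0.466521·x + -0.026085·y:
  w_0 = 0.466521·2.1373 + -0.026085·15.3038 = 0.5979  (Exxon)
  w_1 = 0.466521·1.0350 + -0.026085·7.3969 = 0.2899  (Boeing)
  w_2 = 0.466521·1.3578 + -0.026085·19.9807 = 0.1122  (Alcoa)
Σw_i=1.0000  μᵀw=0.1370
σ²=wᵀΣw=λ₁·μ_p+λ₂ = 0.466521·0.137 + -0.026085 = 0.037829 ≈ 0.0378

0.1122


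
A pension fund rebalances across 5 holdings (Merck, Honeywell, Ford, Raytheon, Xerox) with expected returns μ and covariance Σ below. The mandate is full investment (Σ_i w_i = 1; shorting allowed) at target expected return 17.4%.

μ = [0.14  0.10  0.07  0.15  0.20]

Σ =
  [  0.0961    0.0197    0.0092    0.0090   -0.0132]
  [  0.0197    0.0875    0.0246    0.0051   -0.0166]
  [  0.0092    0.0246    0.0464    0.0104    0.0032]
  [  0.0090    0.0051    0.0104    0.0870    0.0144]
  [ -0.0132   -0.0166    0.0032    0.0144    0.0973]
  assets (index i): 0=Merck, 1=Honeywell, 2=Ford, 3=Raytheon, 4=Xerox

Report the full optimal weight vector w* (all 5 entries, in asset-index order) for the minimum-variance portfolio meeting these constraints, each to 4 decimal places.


g=Σ⁻¹μ = [1.4117  1.1270  0.2261  1.1097  2.2676]
h=Σ⁻¹𝟙 = [8.4973  7.4220  13.6574  6.6841  11.2581]
a=μᵀg=0.946138  b=𝟙ᵀg=6.142080  c=𝟙ᵀh=47.518923  D=ac−b²=7.234306
λ₁=(c·0.174−b)/D = (47.518923·0.174−6.142080)/7.234306 = 0.293907
λ₂=(a−b·0.174)/D = (0.946138−6.142080·0.174)/7.234306 = -0.016945
w* = 0.293907·g + -0.016945·h:
  w_0 = 0.293907·1.4117 + -0.016945·8.4973 = 0.2709  (Merck)
  w_1 = 0.293907·1.1270 + -0.016945·7.4220 = 0.2055  (Honeywell)
  w_2 = 0.293907·0.2261 + -0.016945·13.6574 = -0.1650  (Ford)
  w_3 = 0.293907·1.1097 + -0.016945·6.6841 = 0.2129  (Raytheon)
  w_4 = 0.293907·2.2676 + -0.016945·11.2581 = 0.4757  (Xerox)
Σw_i=1.0000  μᵀw=0.1740
σ²=wᵀΣw=λ₁·μ_p+λ₂ = 0.293907·0.174 + -0.016945 = 0.034195 ≈ 0.0342

0.2709  0.2055  -0.1650  0.2129  0.4757


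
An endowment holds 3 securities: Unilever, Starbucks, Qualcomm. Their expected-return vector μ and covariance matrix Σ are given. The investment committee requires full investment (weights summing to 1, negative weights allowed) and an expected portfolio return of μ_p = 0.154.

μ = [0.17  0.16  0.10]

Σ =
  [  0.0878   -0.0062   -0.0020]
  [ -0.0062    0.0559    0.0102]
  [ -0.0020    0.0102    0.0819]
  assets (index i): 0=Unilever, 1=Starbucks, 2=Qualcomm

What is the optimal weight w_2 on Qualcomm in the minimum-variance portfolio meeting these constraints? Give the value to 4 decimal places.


0.1594

p=Σ⁻¹μ = [2.1643  2.9366  0.9081]
q=Σ⁻¹𝟙 = [12.8559  17.4257  10.3537]
a=μᵀp=0.928594  b=𝟙ᵀp=6.008990  c=𝟙ᵀq=40.635339  D=ac−b²=1.625759
λ₁=(c·0.154−b)/D = (40.635339·0.154−6.008990)/1.625759 = 0.153068
λ₂=(a−b·0.154)/D = (0.928594−6.008990·0.154)/1.625759 = 0.001974
w* = 0.153068·p + 0.001974·q:
  w_0 = 0.153068·2.1643 + 0.001974·12.8559 = 0.3567  (Unilever)
  w_1 = 0.153068·2.9366 + 0.001974·17.4257 = 0.4839  (Starbucks)
  w_2 = 0.153068·0.9081 + 0.001974·10.3537 = 0.1594  (Qualcomm)
Σw_i=1.0000  μᵀw=0.1540
σ²=wᵀΣw=λ₁·μ_p+λ₂ = 0.153068·0.154 + 0.001974 = 0.025547 ≈ 0.0255


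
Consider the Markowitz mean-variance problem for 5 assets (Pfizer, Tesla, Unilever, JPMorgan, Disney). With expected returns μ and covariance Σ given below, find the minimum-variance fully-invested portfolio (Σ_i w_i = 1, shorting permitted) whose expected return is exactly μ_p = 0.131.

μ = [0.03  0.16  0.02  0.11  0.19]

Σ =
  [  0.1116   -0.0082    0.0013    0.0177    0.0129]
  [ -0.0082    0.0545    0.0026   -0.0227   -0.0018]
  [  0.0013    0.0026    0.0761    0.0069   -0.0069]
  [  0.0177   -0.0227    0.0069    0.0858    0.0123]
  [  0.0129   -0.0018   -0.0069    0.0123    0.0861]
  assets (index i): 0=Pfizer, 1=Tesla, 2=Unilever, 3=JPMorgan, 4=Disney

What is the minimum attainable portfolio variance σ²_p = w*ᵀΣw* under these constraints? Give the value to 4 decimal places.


0.0153

x=Σ⁻¹μ = [-0.0007  3.8269  0.1336  1.9954  2.0125]
y=Σ⁻¹𝟙 = [7.2347  25.2318  11.7435  14.4699  9.9319]
a=μᵀx=1.216824  b=𝟙ᵀx=7.967761  c=𝟙ᵀy=68.611881  D=ac−b²=20.003345
λ₁=(c·0.131−b)/D = (68.611881·0.131−7.967761)/20.003345 = 0.051011
λ₂=(a−b·0.131)/D = (1.216824−7.967761·0.131)/20.003345 = 0.008651
w* = 0.051011·x + 0.008651·y:
  w_0 = 0.051011·-0.0007 + 0.008651·7.2347 = 0.0626  (Pfizer)
  w_1 = 0.051011·3.8269 + 0.008651·25.2318 = 0.4135  (Tesla)
  w_2 = 0.051011·0.1336 + 0.008651·11.7435 = 0.1084  (Unilever)
  w_3 = 0.051011·1.9954 + 0.008651·14.4699 = 0.2270  (JPMorgan)
  w_4 = 0.051011·2.0125 + 0.008651·9.9319 = 0.1886  (Disney)
Σw_i=1.0000  μᵀw=0.1310
σ²=wᵀΣw=λ₁·μ_p+λ₂ = 0.051011·0.131 + 0.008651 = 0.015333 ≈ 0.0153


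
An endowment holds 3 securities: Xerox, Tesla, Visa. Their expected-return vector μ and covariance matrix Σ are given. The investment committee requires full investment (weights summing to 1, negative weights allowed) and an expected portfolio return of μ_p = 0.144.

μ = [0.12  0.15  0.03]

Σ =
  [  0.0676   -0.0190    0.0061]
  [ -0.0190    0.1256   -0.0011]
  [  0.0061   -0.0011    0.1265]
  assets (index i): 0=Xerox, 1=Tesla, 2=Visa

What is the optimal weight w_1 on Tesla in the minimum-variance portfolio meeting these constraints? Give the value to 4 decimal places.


0.4746

g=Σ⁻¹μ = [2.1913  1.5270  0.1448]
h=Σ⁻¹𝟙 = [17.1295  10.6158  7.1714]
a=μᵀg=0.496349  b=𝟙ᵀg=3.863061  c=𝟙ᵀh=34.916795  D=ac−b²=2.407673
λ₁=(c·0.144−b)/D = (34.916795·0.144−3.863061)/2.407673 = 0.483852
λ₂=(a−b·0.144)/D = (0.496349−3.863061·0.144)/2.407673 = -0.024892
w* = 0.483852·g + -0.024892·h:
  w_0 = 0.483852·2.1913 + -0.024892·17.1295 = 0.6339  (Xerox)
  w_1 = 0.483852·1.5270 + -0.024892·10.6158 = 0.4746  (Tesla)
  w_2 = 0.483852·0.1448 + -0.024892·7.1714 = -0.1085  (Visa)
Σw_i=1.0000  μᵀw=0.1440
σ²=wᵀΣw=λ₁·μ_p+λ₂ = 0.483852·0.144 + -0.024892 = 0.044783 ≈ 0.0448


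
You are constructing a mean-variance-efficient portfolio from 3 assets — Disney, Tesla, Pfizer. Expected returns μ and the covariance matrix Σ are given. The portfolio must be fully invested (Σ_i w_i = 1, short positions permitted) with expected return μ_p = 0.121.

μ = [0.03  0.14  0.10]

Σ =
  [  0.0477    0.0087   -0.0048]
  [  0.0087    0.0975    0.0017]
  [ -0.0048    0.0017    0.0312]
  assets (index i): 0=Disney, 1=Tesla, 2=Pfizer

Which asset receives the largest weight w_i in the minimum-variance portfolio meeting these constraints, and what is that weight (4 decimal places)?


Pfizer (0.6961)

x=Σ⁻¹μ = [0.7154  1.3155  3.2435]
y=Σ⁻¹𝟙 = [23.1237  7.5794  35.1958]
a=μᵀx=0.529984  b=𝟙ᵀx=5.274405  c=𝟙ᵀy=65.898856  D=ac−b²=7.105984
λ₁=(c·0.121−b)/D = (65.898856·0.121−5.274405)/7.105984 = 0.379871
λ₂=(a−b·0.121)/D = (0.529984−5.274405·0.121)/7.105984 = -0.015229
w* = 0.379871·x + -0.015229·y:
  w_0 = 0.379871·0.7154 + -0.015229·23.1237 = -0.0804  (Disney)
  w_1 = 0.379871·1.3155 + -0.015229·7.5794 = 0.3843  (Tesla)
  w_2 = 0.379871·3.2435 + -0.015229·35.1958 = 0.6961  (Pfizer)
Σw_i=1.0000  μᵀw=0.1210
σ²=wᵀΣw=λ₁·μ_p+λ₂ = 0.379871·0.121 + -0.015229 = 0.030735 ≈ 0.0307


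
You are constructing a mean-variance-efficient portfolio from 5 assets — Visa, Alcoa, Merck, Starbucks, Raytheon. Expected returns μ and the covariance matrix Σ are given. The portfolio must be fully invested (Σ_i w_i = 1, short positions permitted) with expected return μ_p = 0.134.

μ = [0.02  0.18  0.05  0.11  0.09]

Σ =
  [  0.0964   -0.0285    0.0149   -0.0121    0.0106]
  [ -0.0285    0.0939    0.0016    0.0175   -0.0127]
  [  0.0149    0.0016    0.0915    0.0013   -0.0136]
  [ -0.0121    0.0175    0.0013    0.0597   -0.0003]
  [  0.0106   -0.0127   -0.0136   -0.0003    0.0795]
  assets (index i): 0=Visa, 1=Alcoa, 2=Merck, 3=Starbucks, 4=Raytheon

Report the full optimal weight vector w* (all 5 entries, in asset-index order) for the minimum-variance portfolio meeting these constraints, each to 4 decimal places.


0.0337  0.4779  0.0233  0.2139  0.2512

g=Σ⁻¹μ = [0.7410  2.0736  0.5885  1.3795  1.4704]
h=Σ⁻¹𝟙 = [13.0393  13.5968  10.5623  15.2523  14.8765]
a=μᵀg=0.701570  b=𝟙ᵀg=6.252968  c=𝟙ᵀh=67.327306  D=ac−b²=8.135204
λ₁=(c·0.134−b)/D = (67.327306·0.134−6.252968)/8.135204 = 0.340359
λ₂=(a−b·0.134)/D = (0.701570−6.252968·0.134)/8.135204 = -0.016758
w* = 0.340359·g + -0.016758·h:
  w_0 = 0.340359·0.7410 + -0.016758·13.0393 = 0.0337  (Visa)
  w_1 = 0.340359·2.0736 + -0.016758·13.5968 = 0.4779  (Alcoa)
  w_2 = 0.340359·0.5885 + -0.016758·10.5623 = 0.0233  (Merck)
  w_3 = 0.340359·1.3795 + -0.016758·15.2523 = 0.2139  (Starbucks)
  w_4 = 0.340359·1.4704 + -0.016758·14.8765 = 0.2512  (Raytheon)
Σw_i=1.0000  μᵀw=0.1340
σ²=wᵀΣw=λ₁·μ_p+λ₂ = 0.340359·0.134 + -0.016758 = 0.028850 ≈ 0.0289


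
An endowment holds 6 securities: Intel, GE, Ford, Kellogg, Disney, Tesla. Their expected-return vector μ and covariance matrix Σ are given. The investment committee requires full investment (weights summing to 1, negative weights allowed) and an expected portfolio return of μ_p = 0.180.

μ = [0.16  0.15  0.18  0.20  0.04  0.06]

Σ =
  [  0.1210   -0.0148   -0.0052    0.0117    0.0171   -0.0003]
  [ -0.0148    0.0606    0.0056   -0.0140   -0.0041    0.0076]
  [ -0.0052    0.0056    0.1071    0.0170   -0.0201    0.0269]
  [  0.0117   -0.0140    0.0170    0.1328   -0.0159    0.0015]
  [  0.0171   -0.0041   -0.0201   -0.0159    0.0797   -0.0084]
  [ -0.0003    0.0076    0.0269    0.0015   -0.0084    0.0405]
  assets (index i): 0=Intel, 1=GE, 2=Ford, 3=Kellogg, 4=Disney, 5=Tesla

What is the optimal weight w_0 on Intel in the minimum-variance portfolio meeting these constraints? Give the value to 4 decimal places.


0.2137

g=Σ⁻¹μ = [1.4619  3.1362  1.5120  1.6411  1.0645  0.0595]
h=Σ⁻¹𝟙 = [7.3861  18.6893  5.0972  10.0466  17.4371  21.0979]
a=μᵀg=1.350877  b=𝟙ᵀg=8.875332  c=𝟙ᵀh=79.754160  D=ac−b²=28.966534
λ₁=(c·0.180−b)/D = (79.754160·0.180−8.875332)/28.966534 = 0.189198
λ₂=(a−b·0.180)/D = (1.350877−8.875332·0.180)/28.966534 = -0.008516
w* = 0.189198·g + -0.008516·h:
  w_0 = 0.189198·1.4619 + -0.008516·7.3861 = 0.2137  (Intel)
  w_1 = 0.189198·3.1362 + -0.008516·18.6893 = 0.4342  (GE)
  w_2 = 0.189198·1.5120 + -0.008516·5.0972 = 0.2427  (Ford)
  w_3 = 0.189198·1.6411 + -0.008516·10.0466 = 0.2249  (Kellogg)
  w_4 = 0.189198·1.0645 + -0.008516·17.4371 = 0.0529  (Disney)
  w_5 = 0.189198·0.0595 + -0.008516·21.0979 = -0.1684  (Tesla)
Σw_i=1.0000  μᵀw=0.1800
σ²=wᵀΣw=λ₁·μ_p+λ₂ = 0.189198·0.180 + -0.008516 = 0.025540 ≈ 0.0255


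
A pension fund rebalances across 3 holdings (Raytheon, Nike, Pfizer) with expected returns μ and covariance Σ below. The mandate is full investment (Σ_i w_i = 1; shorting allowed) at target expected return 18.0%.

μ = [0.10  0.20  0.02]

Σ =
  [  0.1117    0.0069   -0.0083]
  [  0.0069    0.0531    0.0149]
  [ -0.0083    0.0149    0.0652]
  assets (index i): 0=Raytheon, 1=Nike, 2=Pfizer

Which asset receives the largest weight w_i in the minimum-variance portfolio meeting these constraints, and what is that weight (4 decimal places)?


Nike (0.8078)

x=Σ⁻¹μ = [0.6229  3.8223  -0.4875]
y=Σ⁻¹𝟙 = [9.0822  13.9165  13.3133]
a=μᵀx=0.817006  b=𝟙ᵀx=3.957777  c=𝟙ᵀy=36.311922  D=ac−b²=14.003056
λ₁=(c·0.180−b)/D = (36.311922·0.180−3.957777)/14.003056 = 0.184129
λ₂=(a−b·0.180)/D = (0.817006−3.957777·0.180)/14.003056 = 0.007470
w* = 0.184129·x + 0.007470·y:
  w_0 = 0.184129·0.6229 + 0.007470·9.0822 = 0.1825  (Raytheon)
  w_1 = 0.184129·3.8223 + 0.007470·13.9165 = 0.8078  (Nike)
  w_2 = 0.184129·-0.4875 + 0.007470·13.3133 = 0.0097  (Pfizer)
Σw_i=1.0000  μᵀw=0.1800
σ²=wᵀΣw=λ₁·μ_p+λ₂ = 0.184129·0.180 + 0.007470 = 0.040613 ≈ 0.0406


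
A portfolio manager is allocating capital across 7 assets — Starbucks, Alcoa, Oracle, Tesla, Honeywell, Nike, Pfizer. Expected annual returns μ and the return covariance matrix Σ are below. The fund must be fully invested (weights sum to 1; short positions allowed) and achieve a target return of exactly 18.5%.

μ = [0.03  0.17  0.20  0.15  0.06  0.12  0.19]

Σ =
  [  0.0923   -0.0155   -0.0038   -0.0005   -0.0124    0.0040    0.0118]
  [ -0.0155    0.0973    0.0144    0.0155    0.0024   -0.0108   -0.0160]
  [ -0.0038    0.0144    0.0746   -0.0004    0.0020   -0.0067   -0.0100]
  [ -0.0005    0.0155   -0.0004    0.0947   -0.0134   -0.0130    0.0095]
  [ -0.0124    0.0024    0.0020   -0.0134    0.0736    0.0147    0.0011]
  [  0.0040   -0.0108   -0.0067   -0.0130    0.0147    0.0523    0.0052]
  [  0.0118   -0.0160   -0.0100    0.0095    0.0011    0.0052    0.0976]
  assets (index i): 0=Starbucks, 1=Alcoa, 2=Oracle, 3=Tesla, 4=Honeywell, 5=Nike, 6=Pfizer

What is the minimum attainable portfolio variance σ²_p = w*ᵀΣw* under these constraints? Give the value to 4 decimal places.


u=Σ⁻¹μ = [0.3989  1.8209  2.9160  1.5584  0.3803  3.0777  2.1758]
v=Σ⁻¹𝟙 = [13.0888  11.7839  14.6872  12.5057  12.9587  20.9439  9.6209]
a=μᵀu=1.944031  b=𝟙ᵀu=12.327987  c=𝟙ᵀv=95.589190  D=ac−b²=33.849099
λ₁=(c·0.185−b)/D = (95.589190·0.185−12.327987)/33.849099 = 0.158232
λ₂=(a−b·0.185)/D = (1.944031−12.327987·0.185)/33.849099 = -0.009946
w* = 0.158232·u + -0.009946·v:
  w_0 = 0.158232·0.3989 + -0.009946·13.0888 = -0.0671  (Starbucks)
  w_1 = 0.158232·1.8209 + -0.009946·11.7839 = 0.1709  (Alcoa)
  w_2 = 0.158232·2.9160 + -0.009946·14.6872 = 0.3153  (Oracle)
  w_3 = 0.158232·1.5584 + -0.009946·12.5057 = 0.1222  (Tesla)
  w_4 = 0.158232·0.3803 + -0.009946·12.9587 = -0.0687  (Honeywell)
  w_5 = 0.158232·3.0777 + -0.009946·20.9439 = 0.2787  (Nike)
  w_6 = 0.158232·2.1758 + -0.009946·9.6209 = 0.2486  (Pfizer)
Σw_i=1.0000  μᵀw=0.1850
σ²=wᵀΣw=λ₁·μ_p+λ₂ = 0.158232·0.185 + -0.009946 = 0.019327 ≈ 0.0193

0.0193


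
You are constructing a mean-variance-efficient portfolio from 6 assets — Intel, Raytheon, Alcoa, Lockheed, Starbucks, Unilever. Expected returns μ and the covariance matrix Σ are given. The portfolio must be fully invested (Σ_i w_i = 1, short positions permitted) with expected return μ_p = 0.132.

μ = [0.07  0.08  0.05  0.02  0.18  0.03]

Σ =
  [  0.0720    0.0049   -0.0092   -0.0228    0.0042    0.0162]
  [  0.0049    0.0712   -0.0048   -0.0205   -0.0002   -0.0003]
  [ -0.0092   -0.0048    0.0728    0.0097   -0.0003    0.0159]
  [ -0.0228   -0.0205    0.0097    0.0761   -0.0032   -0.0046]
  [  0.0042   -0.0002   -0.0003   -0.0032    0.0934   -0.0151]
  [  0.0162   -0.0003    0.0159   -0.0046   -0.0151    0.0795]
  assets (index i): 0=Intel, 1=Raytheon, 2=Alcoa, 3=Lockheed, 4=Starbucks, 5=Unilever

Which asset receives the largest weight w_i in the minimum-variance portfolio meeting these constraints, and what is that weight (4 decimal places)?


g=Σ⁻¹μ = [1.0539  1.3861  0.6879  0.9762  1.9937  0.4654]
h=Σ⁻¹𝟙 = [18.5642  20.5206  12.0852  23.8284  12.4190  10.1937]
a=μᵀg=0.611403  b=𝟙ᵀg=6.563204  c=𝟙ᵀh=97.611128  D=ac−b²=16.604046
λ₁=(c·0.132−b)/D = (97.611128·0.132−6.563204)/16.604046 = 0.380718
λ₂=(a−b·0.132)/D = (0.611403−6.563204·0.132)/16.604046 = -0.015354
w* = 0.380718·g + -0.015354·h:
  w_0 = 0.380718·1.0539 + -0.015354·18.5642 = 0.1162  (Intel)
  w_1 = 0.380718·1.3861 + -0.015354·20.5206 = 0.2126  (Raytheon)
  w_2 = 0.380718·0.6879 + -0.015354·12.0852 = 0.0763  (Alcoa)
  w_3 = 0.380718·0.9762 + -0.015354·23.8284 = 0.0058  (Lockheed)
  w_4 = 0.380718·1.9937 + -0.015354·12.4190 = 0.5683  (Starbucks)
  w_5 = 0.380718·0.4654 + -0.015354·10.1937 = 0.0207  (Unilever)
Σw_i=1.0000  μᵀw=0.1320
σ²=wᵀΣw=λ₁·μ_p+λ₂ = 0.380718·0.132 + -0.015354 = 0.034901 ≈ 0.0349

Starbucks (0.5683)


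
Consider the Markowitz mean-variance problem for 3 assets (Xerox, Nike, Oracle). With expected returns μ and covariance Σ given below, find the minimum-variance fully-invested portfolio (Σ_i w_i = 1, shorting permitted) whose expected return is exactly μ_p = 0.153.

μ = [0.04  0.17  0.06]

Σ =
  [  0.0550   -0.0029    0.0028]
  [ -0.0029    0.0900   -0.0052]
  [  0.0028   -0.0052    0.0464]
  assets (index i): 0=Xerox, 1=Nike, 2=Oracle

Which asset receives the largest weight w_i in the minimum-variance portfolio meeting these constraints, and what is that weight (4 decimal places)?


Nike (0.8325)

u=Σ⁻¹μ = [0.7577  1.9983  1.4713]
v=Σ⁻¹𝟙 = [17.7481  12.9502  21.9320]
a=μᵀu=0.458303  b=𝟙ᵀu=4.227376  c=𝟙ᵀv=52.630315  D=ac−b²=6.249895
λ₁=(c·0.153−b)/D = (52.630315·0.153−4.227376)/6.249895 = 0.612020
λ₂=(a−b·0.153)/D = (0.458303−4.227376·0.153)/6.249895 = -0.030158
w* = 0.612020·u + -0.030158·v:
  w_0 = 0.612020·0.7577 + -0.030158·17.7481 = -0.0715  (Xerox)
  w_1 = 0.612020·1.9983 + -0.030158·12.9502 = 0.8325  (Nike)
  w_2 = 0.612020·1.4713 + -0.030158·21.9320 = 0.2390  (Oracle)
Σw_i=1.0000  μᵀw=0.1530
σ²=wᵀΣw=λ₁·μ_p+λ₂ = 0.612020·0.153 + -0.030158 = 0.063481 ≈ 0.0635


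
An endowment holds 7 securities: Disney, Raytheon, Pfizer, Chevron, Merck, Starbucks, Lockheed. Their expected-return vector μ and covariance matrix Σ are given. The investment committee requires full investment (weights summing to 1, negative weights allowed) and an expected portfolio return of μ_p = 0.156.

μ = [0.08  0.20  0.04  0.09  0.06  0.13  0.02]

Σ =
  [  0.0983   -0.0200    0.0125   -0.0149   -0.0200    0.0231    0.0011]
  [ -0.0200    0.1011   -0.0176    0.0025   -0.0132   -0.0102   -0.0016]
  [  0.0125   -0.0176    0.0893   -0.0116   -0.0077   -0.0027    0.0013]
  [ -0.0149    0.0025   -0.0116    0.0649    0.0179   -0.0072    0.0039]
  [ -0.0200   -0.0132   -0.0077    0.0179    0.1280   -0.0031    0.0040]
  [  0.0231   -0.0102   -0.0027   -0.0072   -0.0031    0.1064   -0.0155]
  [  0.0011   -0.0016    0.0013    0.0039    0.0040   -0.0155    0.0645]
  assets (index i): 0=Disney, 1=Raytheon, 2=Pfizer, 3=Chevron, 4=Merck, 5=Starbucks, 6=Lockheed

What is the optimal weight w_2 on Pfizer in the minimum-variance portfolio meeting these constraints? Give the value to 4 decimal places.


0.0471

x=Σ⁻¹μ = [1.2824  2.6405  1.1121  1.6882  0.7907  1.4386  0.5259]
y=Σ⁻¹𝟙 = [13.3816  17.7315  16.1957  18.3467  9.9235  12.5652  16.6839]
a=μᵀx=1.072093  b=𝟙ᵀx=9.478422  c=𝟙ᵀy=104.828028  D=ac−b²=22.544941
λ₁=(c·0.156−b)/D = (104.828028·0.156−9.478422)/22.544941 = 0.304935
λ₂=(a−b·0.156)/D = (1.072093−9.478422·0.156)/22.544941 = -0.018032
w* = 0.304935·x + -0.018032·y:
  w_0 = 0.304935·1.2824 + -0.018032·13.3816 = 0.1498  (Disney)
  w_1 = 0.304935·2.6405 + -0.018032·17.7315 = 0.4854  (Raytheon)
  w_2 = 0.304935·1.1121 + -0.018032·16.1957 = 0.0471  (Pfizer)
  w_3 = 0.304935·1.6882 + -0.018032·18.3467 = 0.1839  (Chevron)
  w_4 = 0.304935·0.7907 + -0.018032·9.9235 = 0.0622  (Merck)
  w_5 = 0.304935·1.4386 + -0.018032·12.5652 = 0.2121  (Starbucks)
  w_6 = 0.304935·0.5259 + -0.018032·16.6839 = -0.1405  (Lockheed)
Σw_i=1.0000  μᵀw=0.1560
σ²=wᵀΣw=λ₁·μ_p+λ₂ = 0.304935·0.156 + -0.018032 = 0.029537 ≈ 0.0295


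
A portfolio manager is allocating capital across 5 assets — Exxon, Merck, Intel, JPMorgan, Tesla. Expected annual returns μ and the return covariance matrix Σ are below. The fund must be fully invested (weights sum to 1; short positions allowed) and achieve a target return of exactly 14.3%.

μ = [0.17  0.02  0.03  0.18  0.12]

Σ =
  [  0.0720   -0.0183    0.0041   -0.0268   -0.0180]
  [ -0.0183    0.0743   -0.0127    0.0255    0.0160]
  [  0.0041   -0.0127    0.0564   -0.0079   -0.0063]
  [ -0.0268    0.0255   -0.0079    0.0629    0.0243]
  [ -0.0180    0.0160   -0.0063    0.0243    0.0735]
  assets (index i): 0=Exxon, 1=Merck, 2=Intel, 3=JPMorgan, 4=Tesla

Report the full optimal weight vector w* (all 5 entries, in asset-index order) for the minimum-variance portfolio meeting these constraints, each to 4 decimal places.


0.3576  0.0299  0.1389  0.3436  0.1299

u=Σ⁻¹μ = [4.1921  -0.3361  0.9164  4.3716  1.3657]
v=Σ⁻¹𝟙 = [26.6350  14.6340  23.2042  19.3913  12.5206]
a=μᵀu=1.684200  b=𝟙ᵀu=10.509679  c=𝟙ᵀv=96.385239  D=ac−b²=51.878699
λ₁=(c·0.143−b)/D = (96.385239·0.143−10.509679)/51.878699 = 0.063097
λ₂=(a−b·0.143)/D = (1.684200−10.509679·0.143)/51.878699 = 0.003495
w* = 0.063097·u + 0.003495·v:
  w_0 = 0.063097·4.1921 + 0.003495·26.6350 = 0.3576  (Exxon)
  w_1 = 0.063097·-0.3361 + 0.003495·14.6340 = 0.0299  (Merck)
  w_2 = 0.063097·0.9164 + 0.003495·23.2042 = 0.1389  (Intel)
  w_3 = 0.063097·4.3716 + 0.003495·19.3913 = 0.3436  (JPMorgan)
  w_4 = 0.063097·1.3657 + 0.003495·12.5206 = 0.1299  (Tesla)
Σw_i=1.0000  μᵀw=0.1430
σ²=wᵀΣw=λ₁·μ_p+λ₂ = 0.063097·0.143 + 0.003495 = 0.012518 ≈ 0.0125


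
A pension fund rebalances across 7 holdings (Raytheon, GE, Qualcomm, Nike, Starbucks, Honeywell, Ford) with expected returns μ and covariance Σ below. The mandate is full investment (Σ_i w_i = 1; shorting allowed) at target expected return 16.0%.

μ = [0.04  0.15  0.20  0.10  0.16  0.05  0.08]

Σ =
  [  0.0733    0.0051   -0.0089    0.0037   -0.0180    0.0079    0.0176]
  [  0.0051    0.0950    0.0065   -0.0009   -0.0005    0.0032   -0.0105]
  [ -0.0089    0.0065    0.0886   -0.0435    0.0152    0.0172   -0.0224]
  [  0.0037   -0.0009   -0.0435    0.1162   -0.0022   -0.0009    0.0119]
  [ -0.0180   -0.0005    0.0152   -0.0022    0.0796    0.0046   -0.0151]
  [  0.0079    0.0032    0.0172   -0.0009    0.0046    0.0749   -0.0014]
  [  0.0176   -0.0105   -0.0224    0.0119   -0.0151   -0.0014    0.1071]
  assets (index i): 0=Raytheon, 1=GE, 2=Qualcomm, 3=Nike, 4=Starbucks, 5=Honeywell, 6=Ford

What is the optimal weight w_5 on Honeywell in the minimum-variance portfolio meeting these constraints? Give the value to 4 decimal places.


u=Σ⁻¹μ = [0.8974  1.5090  3.3052  1.9627  1.9468  -0.3187  1.4910]
v=Σ⁻¹𝟙 = [14.3879  9.8566  18.2263  14.1137  14.7421  6.7220  12.3492]
a=μᵀu=1.534396  b=𝟙ᵀu=10.793419  c=𝟙ᵀv=90.397867  D=ac−b²=22.208271
λ₁=(c·0.160−b)/D = (90.397867·0.160−10.793419)/22.208271 = 0.165265
λ₂=(a−b·0.160)/D = (1.534396−10.793419·0.160)/22.208271 = -0.008670
w* = 0.165265·u + -0.008670·v:
  w_0 = 0.165265·0.8974 + -0.008670·14.3879 = 0.0236  (Raytheon)
  w_1 = 0.165265·1.5090 + -0.008670·9.8566 = 0.1639  (GE)
  w_2 = 0.165265·3.3052 + -0.008670·18.2263 = 0.3882  (Qualcomm)
  w_3 = 0.165265·1.9627 + -0.008670·14.1137 = 0.2020  (Nike)
  w_4 = 0.165265·1.9468 + -0.008670·14.7421 = 0.1939  (Starbucks)
  w_5 = 0.165265·-0.3187 + -0.008670·6.7220 = -0.1109  (Honeywell)
  w_6 = 0.165265·1.4910 + -0.008670·12.3492 = 0.1393  (Ford)
Σw_i=1.0000  μᵀw=0.1600
σ²=wᵀΣw=λ₁·μ_p+λ₂ = 0.165265·0.160 + -0.008670 = 0.017772 ≈ 0.0178

-0.1109


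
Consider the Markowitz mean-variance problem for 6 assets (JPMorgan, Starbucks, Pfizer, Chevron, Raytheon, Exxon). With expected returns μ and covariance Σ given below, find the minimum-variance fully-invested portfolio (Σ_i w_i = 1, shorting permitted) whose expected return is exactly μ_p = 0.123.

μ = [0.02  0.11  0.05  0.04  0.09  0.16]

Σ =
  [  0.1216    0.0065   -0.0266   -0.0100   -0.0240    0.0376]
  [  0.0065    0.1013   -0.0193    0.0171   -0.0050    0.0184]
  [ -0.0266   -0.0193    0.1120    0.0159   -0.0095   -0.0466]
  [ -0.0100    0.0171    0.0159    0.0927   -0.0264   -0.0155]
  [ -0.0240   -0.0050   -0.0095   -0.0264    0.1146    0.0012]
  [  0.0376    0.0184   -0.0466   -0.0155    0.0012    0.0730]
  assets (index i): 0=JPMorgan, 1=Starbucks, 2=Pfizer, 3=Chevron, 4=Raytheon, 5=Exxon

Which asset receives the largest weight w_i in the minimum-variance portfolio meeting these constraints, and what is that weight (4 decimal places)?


x=Σ⁻¹μ = [-0.2625  0.7450  1.9638  0.8302  1.0797  3.5513]
y=Σ⁻¹𝟙 = [9.6907  7.2653  21.4854  15.3482  16.1423  23.5848]
a=μᵀx=0.873486  b=𝟙ᵀx=7.907567  c=𝟙ᵀy=93.516652  D=ac−b²=19.155902
λ₁=(c·0.123−b)/D = (93.516652·0.123−7.907567)/19.155902 = 0.187670
λ₂=(a−b·0.123)/D = (0.873486−7.907567·0.123)/19.155902 = -0.005176
w* = 0.187670·x + -0.005176·y:
  w_0 = 0.187670·-0.2625 + -0.005176·9.6907 = -0.0994  (JPMorgan)
  w_1 = 0.187670·0.7450 + -0.005176·7.2653 = 0.1022  (Starbucks)
  w_2 = 0.187670·1.9638 + -0.005176·21.4854 = 0.2573  (Pfizer)
  w_3 = 0.187670·0.8302 + -0.005176·15.3482 = 0.0764  (Chevron)
  w_4 = 0.187670·1.0797 + -0.005176·16.1423 = 0.1191  (Raytheon)
  w_5 = 0.187670·3.5513 + -0.005176·23.5848 = 0.5444  (Exxon)
Σw_i=1.0000  μᵀw=0.1230
σ²=wᵀΣw=λ₁·μ_p+λ₂ = 0.187670·0.123 + -0.005176 = 0.017908 ≈ 0.0179

Exxon (0.5444)


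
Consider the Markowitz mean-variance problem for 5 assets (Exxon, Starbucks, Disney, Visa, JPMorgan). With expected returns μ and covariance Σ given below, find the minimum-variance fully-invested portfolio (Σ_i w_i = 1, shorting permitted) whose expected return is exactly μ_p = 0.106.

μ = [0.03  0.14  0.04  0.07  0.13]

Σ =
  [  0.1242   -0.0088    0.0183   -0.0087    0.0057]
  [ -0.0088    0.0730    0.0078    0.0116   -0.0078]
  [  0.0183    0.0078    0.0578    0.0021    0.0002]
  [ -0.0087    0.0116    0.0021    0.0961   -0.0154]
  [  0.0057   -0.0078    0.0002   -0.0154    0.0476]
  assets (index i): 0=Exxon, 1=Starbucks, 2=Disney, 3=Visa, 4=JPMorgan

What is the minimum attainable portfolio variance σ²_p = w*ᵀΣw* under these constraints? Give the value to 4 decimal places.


p=Σ⁻¹μ = [0.2688  2.1181  0.2719  1.0326  3.3789]
q=Σ⁻¹𝟙 = [6.8792  13.9081  12.6684  13.3567  26.7318]
a=μᵀp=0.827018  b=𝟙ᵀp=7.070347  c=𝟙ᵀq=73.544146  D=ac−b²=10.832541
λ₁=(c·0.106−b)/D = (73.544146·0.106−7.070347)/10.832541 = 0.066959
λ₂=(a−b·0.106)/D = (0.827018−7.070347·0.106)/10.832541 = 0.007160
w* = 0.066959·p + 0.007160·q:
  w_0 = 0.066959·0.2688 + 0.007160·6.8792 = 0.0673  (Exxon)
  w_1 = 0.066959·2.1181 + 0.007160·13.9081 = 0.2414  (Starbucks)
  w_2 = 0.066959·0.2719 + 0.007160·12.6684 = 0.1089  (Disney)
  w_3 = 0.066959·1.0326 + 0.007160·13.3567 = 0.1648  (Visa)
  w_4 = 0.066959·3.3789 + 0.007160·26.7318 = 0.4176  (JPMorgan)
Σw_i=1.0000  μᵀw=0.1060
σ²=wᵀΣw=λ₁·μ_p+λ₂ = 0.066959·0.106 + 0.007160 = 0.014258 ≈ 0.0143

0.0143


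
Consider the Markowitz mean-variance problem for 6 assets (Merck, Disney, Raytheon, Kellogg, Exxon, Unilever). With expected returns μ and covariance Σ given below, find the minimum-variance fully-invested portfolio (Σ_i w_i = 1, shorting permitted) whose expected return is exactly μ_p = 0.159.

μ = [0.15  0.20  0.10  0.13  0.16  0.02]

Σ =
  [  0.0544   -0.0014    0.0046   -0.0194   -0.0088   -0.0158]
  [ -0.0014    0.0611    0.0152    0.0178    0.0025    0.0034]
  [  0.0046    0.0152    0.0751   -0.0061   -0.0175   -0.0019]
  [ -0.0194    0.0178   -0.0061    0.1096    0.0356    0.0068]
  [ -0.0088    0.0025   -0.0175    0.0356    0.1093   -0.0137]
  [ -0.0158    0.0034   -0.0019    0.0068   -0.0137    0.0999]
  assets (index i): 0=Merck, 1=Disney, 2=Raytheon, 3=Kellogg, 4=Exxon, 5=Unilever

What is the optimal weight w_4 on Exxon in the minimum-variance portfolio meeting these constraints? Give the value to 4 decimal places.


0.1640

u=Σ⁻¹μ = [3.5596  2.7373  1.0433  0.8256  1.6946  0.8661]
v=Σ⁻¹𝟙 = [26.8281  9.8923  13.6414  7.9823  12.5922  15.3594]
a=μᵀu=1.581514  b=𝟙ᵀu=10.726466  c=𝟙ᵀv=86.295735  D=ac−b²=21.420816
λ₁=(c·0.159−b)/D = (86.295735·0.159−10.726466)/21.420816 = 0.139797
λ₂=(a−b·0.159)/D = (1.581514−10.726466·0.159)/21.420816 = -0.005789
w* = 0.139797·u + -0.005789·v:
  w_0 = 0.139797·3.5596 + -0.005789·26.8281 = 0.3423  (Merck)
  w_1 = 0.139797·2.7373 + -0.005789·9.8923 = 0.3254  (Disney)
  w_2 = 0.139797·1.0433 + -0.005789·13.6414 = 0.0669  (Raytheon)
  w_3 = 0.139797·0.8256 + -0.005789·7.9823 = 0.0692  (Kellogg)
  w_4 = 0.139797·1.6946 + -0.005789·12.5922 = 0.1640  (Exxon)
  w_5 = 0.139797·0.8661 + -0.005789·15.3594 = 0.0322  (Unilever)
Σw_i=1.0000  μᵀw=0.1590
σ²=wᵀΣw=λ₁·μ_p+λ₂ = 0.139797·0.159 + -0.005789 = 0.016439 ≈ 0.0164
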